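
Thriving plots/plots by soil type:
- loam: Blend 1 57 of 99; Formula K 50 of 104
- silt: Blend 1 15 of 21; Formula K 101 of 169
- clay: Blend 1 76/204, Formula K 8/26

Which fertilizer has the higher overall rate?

Loam: Blend 1 57/99 = 57.6%, Formula K 50/104 = 48.1% → Blend 1
Silt: Blend 1 15/21 = 71.4%, Formula K 101/169 = 59.8% → Blend 1
Clay: Blend 1 76/204 = 37.3%, Formula K 8/26 = 30.8% → Blend 1
Overall: Blend 1 148/324 = 45.7%, Formula K 159/299 = 53.2% → Formula K
(Blend 1 wins every soil group but Formula K wins overall — Blend 1's plots skew toward the low-rate clay group.)

Formula K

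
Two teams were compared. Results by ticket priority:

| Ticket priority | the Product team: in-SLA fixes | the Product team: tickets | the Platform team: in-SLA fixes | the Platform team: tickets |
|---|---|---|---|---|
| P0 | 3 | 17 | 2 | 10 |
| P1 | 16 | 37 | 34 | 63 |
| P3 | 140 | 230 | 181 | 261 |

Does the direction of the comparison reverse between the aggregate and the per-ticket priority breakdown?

P0: the Product team 3/17 = 17.6%, the Platform team 2/10 = 20.0% → the Platform team
P1: the Product team 16/37 = 43.2%, the Platform team 34/63 = 54.0% → the Platform team
P3: the Product team 140/230 = 60.9%, the Platform team 181/261 = 69.3% → the Platform team
Overall: the Product team 159/284 = 56.0%, the Platform team 217/334 = 65.0% → the Platform team
The Platform team wins overall and in every ticket group — no reversal.

No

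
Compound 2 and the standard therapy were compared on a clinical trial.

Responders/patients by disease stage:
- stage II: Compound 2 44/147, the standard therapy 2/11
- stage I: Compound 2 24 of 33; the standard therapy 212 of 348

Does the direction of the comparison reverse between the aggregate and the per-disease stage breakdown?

Stage II: Compound 2 44/147 = 29.9%, the standard therapy 2/11 = 18.2% → Compound 2
Stage I: Compound 2 24/33 = 72.7%, the standard therapy 212/348 = 60.9% → Compound 2
Overall: Compound 2 68/180 = 37.8%, the standard therapy 214/359 = 59.6% → the standard therapy
Compound 2 wins each disease group but the standard therapy wins overall — the comparison reverses. Compound 2's patients skew toward stage II, which has a lower base rate.

Yes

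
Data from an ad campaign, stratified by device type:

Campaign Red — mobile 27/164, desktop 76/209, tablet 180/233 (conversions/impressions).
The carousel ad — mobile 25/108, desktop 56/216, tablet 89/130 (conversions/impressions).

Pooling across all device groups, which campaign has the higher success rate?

Mobile: Campaign Red 27/164 = 16.5%, the carousel ad 25/108 = 23.1% → the carousel ad
Desktop: Campaign Red 76/209 = 36.4%, the carousel ad 56/216 = 25.9% → Campaign Red
Tablet: Campaign Red 180/233 = 77.3%, the carousel ad 89/130 = 68.5% → Campaign Red
Overall: Campaign Red 283/606 = 46.7%, the carousel ad 170/454 = 37.4% → Campaign Red
(Neither sweeps every device group, but Campaign Red has the higher pooled rate.)

Campaign Red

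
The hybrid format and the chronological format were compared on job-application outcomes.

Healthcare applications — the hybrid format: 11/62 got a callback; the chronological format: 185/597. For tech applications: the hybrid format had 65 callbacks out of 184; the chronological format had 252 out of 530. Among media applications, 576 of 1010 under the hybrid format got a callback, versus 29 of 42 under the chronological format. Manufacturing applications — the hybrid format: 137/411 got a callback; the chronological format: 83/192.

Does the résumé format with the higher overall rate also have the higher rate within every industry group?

No

Healthcare: the hybrid format 11/62 = 17.7%, the chronological format 185/597 = 31.0% → the chronological format
Tech: the hybrid format 65/184 = 35.3%, the chronological format 252/530 = 47.5% → the chronological format
Media: the hybrid format 576/1010 = 57.0%, the chronological format 29/42 = 69.0% → the chronological format
Manufacturing: the hybrid format 137/411 = 33.3%, the chronological format 83/192 = 43.2% → the chronological format
Overall: the hybrid format 789/1667 = 47.3%, the chronological format 549/1361 = 40.3% → the hybrid format
The chronological format wins each industry group but the hybrid format wins overall — the comparison reverses. The chronological format's applications skew toward healthcare, which has a lower base rate.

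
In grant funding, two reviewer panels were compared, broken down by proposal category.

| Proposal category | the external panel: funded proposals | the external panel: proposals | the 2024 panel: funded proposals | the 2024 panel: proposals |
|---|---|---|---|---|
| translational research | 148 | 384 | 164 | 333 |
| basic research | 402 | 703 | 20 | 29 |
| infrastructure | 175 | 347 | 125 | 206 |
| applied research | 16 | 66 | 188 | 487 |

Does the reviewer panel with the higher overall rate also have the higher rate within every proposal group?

No

Translational research: the external panel 148/384 = 38.5%, the 2024 panel 164/333 = 49.2% → the 2024 panel
Basic research: the external panel 402/703 = 57.2%, the 2024 panel 20/29 = 69.0% → the 2024 panel
Infrastructure: the external panel 175/347 = 50.4%, the 2024 panel 125/206 = 60.7% → the 2024 panel
Applied research: the external panel 16/66 = 24.2%, the 2024 panel 188/487 = 38.6% → the 2024 panel
Overall: the external panel 741/1500 = 49.4%, the 2024 panel 497/1055 = 47.1% → the external panel
The 2024 panel wins each proposal group but the external panel wins overall — the comparison reverses. The 2024 panel's proposals skew toward applied research, which has a lower base rate.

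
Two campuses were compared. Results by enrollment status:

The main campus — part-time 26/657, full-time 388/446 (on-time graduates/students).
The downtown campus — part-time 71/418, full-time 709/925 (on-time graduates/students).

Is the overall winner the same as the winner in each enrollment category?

No

Part-time: the main campus 26/657 = 4.0%, the downtown campus 71/418 = 17.0% → the downtown campus
Full-time: the main campus 388/446 = 87.0%, the downtown campus 709/925 = 76.6% → the main campus
Overall: the main campus 414/1103 = 37.5%, the downtown campus 780/1343 = 58.1% → the downtown campus
Neither sweeps: the main campus wins 1 of 2 groups, the downtown campus wins 1. The downtown campus wins overall but not every group — no Simpson reversal.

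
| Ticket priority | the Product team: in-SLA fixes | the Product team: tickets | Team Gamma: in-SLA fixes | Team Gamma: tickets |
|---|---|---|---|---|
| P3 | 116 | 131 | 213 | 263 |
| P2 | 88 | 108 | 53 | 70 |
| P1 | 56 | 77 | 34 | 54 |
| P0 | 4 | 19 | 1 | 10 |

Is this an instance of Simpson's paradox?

P3: the Product team 116/131 = 88.5%, Team Gamma 213/263 = 81.0% → the Product team
P2: the Product team 88/108 = 81.5%, Team Gamma 53/70 = 75.7% → the Product team
P1: the Product team 56/77 = 72.7%, Team Gamma 34/54 = 63.0% → the Product team
P0: the Product team 4/19 = 21.1%, Team Gamma 1/10 = 10.0% → the Product team
Overall: the Product team 264/335 = 78.8%, Team Gamma 301/397 = 75.8% → the Product team
The Product team wins overall and in every ticket group — no reversal.

No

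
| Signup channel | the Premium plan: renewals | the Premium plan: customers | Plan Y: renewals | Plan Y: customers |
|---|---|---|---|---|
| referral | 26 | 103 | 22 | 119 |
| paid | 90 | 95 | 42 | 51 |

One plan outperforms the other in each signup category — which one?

the Premium plan

Referral: the Premium plan 26/103 = 25.2%, Plan Y 22/119 = 18.5% → the Premium plan
Paid: the Premium plan 90/95 = 94.7%, Plan Y 42/51 = 82.4% → the Premium plan
The Premium plan has the higher rate in both groups.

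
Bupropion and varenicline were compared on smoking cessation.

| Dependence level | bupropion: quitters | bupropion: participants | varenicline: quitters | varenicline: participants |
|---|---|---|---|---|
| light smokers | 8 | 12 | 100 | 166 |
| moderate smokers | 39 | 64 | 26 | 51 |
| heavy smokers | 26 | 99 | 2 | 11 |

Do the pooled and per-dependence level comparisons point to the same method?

No

Light smokers: bupropion 8/12 = 66.7%, varenicline 100/166 = 60.2% → bupropion
Moderate smokers: bupropion 39/64 = 60.9%, varenicline 26/51 = 51.0% → bupropion
Heavy smokers: bupropion 26/99 = 26.3%, varenicline 2/11 = 18.2% → bupropion
Overall: bupropion 73/175 = 41.7%, varenicline 128/228 = 56.1% → varenicline
Bupropion wins each dependence group but varenicline wins overall — the comparison reverses. Bupropion's participants skew toward heavy smokers, which has a lower base rate.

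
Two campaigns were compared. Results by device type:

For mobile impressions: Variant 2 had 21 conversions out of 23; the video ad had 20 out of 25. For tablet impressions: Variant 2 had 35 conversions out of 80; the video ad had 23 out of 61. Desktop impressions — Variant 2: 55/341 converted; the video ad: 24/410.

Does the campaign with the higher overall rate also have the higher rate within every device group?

Mobile: Variant 2 21/23 = 91.3%, the video ad 20/25 = 80.0% → Variant 2
Tablet: Variant 2 35/80 = 43.8%, the video ad 23/61 = 37.7% → Variant 2
Desktop: Variant 2 55/341 = 16.1%, the video ad 24/410 = 5.9% → Variant 2
Overall: Variant 2 111/444 = 25.0%, the video ad 67/496 = 13.5% → Variant 2
Variant 2 wins overall and in every device group — no reversal.

Yes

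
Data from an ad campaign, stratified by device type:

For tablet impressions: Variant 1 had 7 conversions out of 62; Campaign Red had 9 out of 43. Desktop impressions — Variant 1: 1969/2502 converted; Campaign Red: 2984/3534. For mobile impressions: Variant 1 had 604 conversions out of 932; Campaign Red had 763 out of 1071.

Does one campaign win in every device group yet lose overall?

No

Tablet: Variant 1 7/62 = 11.3%, Campaign Red 9/43 = 20.9% → Campaign Red
Desktop: Variant 1 1969/2502 = 78.7%, Campaign Red 2984/3534 = 84.4% → Campaign Red
Mobile: Variant 1 604/932 = 64.8%, Campaign Red 763/1071 = 71.2% → Campaign Red
Overall: Variant 1 2580/3496 = 73.8%, Campaign Red 3756/4648 = 80.8% → Campaign Red
Campaign Red wins overall and in every device group — no reversal.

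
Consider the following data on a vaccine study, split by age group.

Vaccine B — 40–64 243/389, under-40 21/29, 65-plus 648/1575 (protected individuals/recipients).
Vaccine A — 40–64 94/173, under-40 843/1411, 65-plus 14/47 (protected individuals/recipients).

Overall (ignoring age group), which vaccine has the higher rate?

40–64: Vaccine B 243/389 = 62.5%, Vaccine A 94/173 = 54.3% → Vaccine B
Under-40: Vaccine B 21/29 = 72.4%, Vaccine A 843/1411 = 59.7% → Vaccine B
65-plus: Vaccine B 648/1575 = 41.1%, Vaccine A 14/47 = 29.8% → Vaccine B
Overall: Vaccine B 912/1993 = 45.8%, Vaccine A 951/1631 = 58.3% → Vaccine A
(Vaccine B wins every age group but Vaccine A wins overall — Vaccine B's recipients skew toward the low-rate 65-plus group.)

Vaccine A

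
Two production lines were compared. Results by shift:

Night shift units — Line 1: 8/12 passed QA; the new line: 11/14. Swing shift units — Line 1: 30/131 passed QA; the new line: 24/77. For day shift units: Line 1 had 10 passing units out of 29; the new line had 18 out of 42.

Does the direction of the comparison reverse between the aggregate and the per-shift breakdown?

No

Night shift: Line 1 8/12 = 66.7%, the new line 11/14 = 78.6% → the new line
Swing shift: Line 1 30/131 = 22.9%, the new line 24/77 = 31.2% → the new line
Day shift: Line 1 10/29 = 34.5%, the new line 18/42 = 42.9% → the new line
Overall: Line 1 48/172 = 27.9%, the new line 53/133 = 39.8% → the new line
The new line wins overall and in every shift group — no reversal.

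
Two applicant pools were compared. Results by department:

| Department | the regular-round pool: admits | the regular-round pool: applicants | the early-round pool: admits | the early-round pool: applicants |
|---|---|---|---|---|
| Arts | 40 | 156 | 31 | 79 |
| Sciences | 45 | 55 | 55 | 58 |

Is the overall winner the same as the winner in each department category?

Arts: the regular-round pool 40/156 = 25.6%, the early-round pool 31/79 = 39.2% → the early-round pool
Sciences: the regular-round pool 45/55 = 81.8%, the early-round pool 55/58 = 94.8% → the early-round pool
Overall: the regular-round pool 85/211 = 40.3%, the early-round pool 86/137 = 62.8% → the early-round pool
The early-round pool wins overall and in every department group — no reversal.

Yes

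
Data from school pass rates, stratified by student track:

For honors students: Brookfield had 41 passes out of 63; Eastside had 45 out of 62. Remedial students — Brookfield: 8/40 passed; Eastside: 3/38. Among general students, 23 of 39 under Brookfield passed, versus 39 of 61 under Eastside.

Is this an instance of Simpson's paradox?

No

Honors: Brookfield 41/63 = 65.1%, Eastside 45/62 = 72.6% → Eastside
Remedial: Brookfield 8/40 = 20.0%, Eastside 3/38 = 7.9% → Brookfield
General: Brookfield 23/39 = 59.0%, Eastside 39/61 = 63.9% → Eastside
Overall: Brookfield 72/142 = 50.7%, Eastside 87/161 = 54.0% → Eastside
Neither sweeps: Brookfield wins 1 of 3 groups, Eastside wins 2. Eastside wins overall but not every group — no Simpson reversal.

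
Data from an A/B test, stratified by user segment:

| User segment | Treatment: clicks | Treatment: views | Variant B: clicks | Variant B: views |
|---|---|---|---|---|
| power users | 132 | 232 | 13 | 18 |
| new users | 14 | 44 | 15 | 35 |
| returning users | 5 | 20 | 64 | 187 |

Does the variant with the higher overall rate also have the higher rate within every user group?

Power users: Treatment 132/232 = 56.9%, Variant B 13/18 = 72.2% → Variant B
New users: Treatment 14/44 = 31.8%, Variant B 15/35 = 42.9% → Variant B
Returning users: Treatment 5/20 = 25.0%, Variant B 64/187 = 34.2% → Variant B
Overall: Treatment 151/296 = 51.0%, Variant B 92/240 = 38.3% → Treatment
Variant B wins each user group but Treatment wins overall — the comparison reverses. Variant B's views skew toward returning users, which has a lower base rate.

No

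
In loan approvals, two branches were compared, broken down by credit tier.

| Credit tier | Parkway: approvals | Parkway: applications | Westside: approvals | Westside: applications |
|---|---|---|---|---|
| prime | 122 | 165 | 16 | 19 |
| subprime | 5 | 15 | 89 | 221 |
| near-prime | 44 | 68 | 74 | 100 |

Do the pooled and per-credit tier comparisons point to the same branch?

No

Prime: Parkway 122/165 = 73.9%, Westside 16/19 = 84.2% → Westside
Subprime: Parkway 5/15 = 33.3%, Westside 89/221 = 40.3% → Westside
Near-prime: Parkway 44/68 = 64.7%, Westside 74/100 = 74.0% → Westside
Overall: Parkway 171/248 = 69.0%, Westside 179/340 = 52.6% → Parkway
Westside wins each credit group but Parkway wins overall — the comparison reverses. Westside's applications skew toward subprime, which has a lower base rate.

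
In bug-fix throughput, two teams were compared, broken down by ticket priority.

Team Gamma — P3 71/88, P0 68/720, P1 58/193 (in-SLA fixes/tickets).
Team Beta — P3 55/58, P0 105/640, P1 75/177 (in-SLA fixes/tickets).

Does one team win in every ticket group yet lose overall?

P3: Team Gamma 71/88 = 80.7%, Team Beta 55/58 = 94.8% → Team Beta
P0: Team Gamma 68/720 = 9.4%, Team Beta 105/640 = 16.4% → Team Beta
P1: Team Gamma 58/193 = 30.1%, Team Beta 75/177 = 42.4% → Team Beta
Overall: Team Gamma 197/1001 = 19.7%, Team Beta 235/875 = 26.9% → Team Beta
Team Beta wins overall and in every ticket group — no reversal.

No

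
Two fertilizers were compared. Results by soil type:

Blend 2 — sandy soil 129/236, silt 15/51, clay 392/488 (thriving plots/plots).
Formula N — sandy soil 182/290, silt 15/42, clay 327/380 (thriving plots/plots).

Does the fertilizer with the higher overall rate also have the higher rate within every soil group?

Sandy soil: Blend 2 129/236 = 54.7%, Formula N 182/290 = 62.8% → Formula N
Silt: Blend 2 15/51 = 29.4%, Formula N 15/42 = 35.7% → Formula N
Clay: Blend 2 392/488 = 80.3%, Formula N 327/380 = 86.1% → Formula N
Overall: Blend 2 536/775 = 69.2%, Formula N 524/712 = 73.6% → Formula N
Formula N wins overall and in every soil group — no reversal.

Yes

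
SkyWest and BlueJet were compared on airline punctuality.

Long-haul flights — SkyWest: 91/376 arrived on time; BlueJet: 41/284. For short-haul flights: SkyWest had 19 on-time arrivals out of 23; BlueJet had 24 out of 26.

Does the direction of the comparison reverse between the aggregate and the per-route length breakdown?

No

Long-haul: SkyWest 91/376 = 24.2%, BlueJet 41/284 = 14.4% → SkyWest
Short-haul: SkyWest 19/23 = 82.6%, BlueJet 24/26 = 92.3% → BlueJet
Overall: SkyWest 110/399 = 27.6%, BlueJet 65/310 = 21.0% → SkyWest
Neither sweeps: SkyWest wins 1 of 2 groups, BlueJet wins 1. SkyWest wins overall but not every group — no Simpson reversal.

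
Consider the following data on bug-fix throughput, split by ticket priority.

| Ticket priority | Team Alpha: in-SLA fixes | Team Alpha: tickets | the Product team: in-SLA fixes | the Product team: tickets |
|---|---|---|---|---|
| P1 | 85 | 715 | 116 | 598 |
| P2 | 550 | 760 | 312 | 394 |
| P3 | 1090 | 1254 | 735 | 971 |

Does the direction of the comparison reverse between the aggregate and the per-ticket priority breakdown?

No

P1: Team Alpha 85/715 = 11.9%, the Product team 116/598 = 19.4% → the Product team
P2: Team Alpha 550/760 = 72.4%, the Product team 312/394 = 79.2% → the Product team
P3: Team Alpha 1090/1254 = 86.9%, the Product team 735/971 = 75.7% → Team Alpha
Overall: Team Alpha 1725/2729 = 63.2%, the Product team 1163/1963 = 59.2% → Team Alpha
Neither sweeps: Team Alpha wins 1 of 3 groups, the Product team wins 2. Team Alpha wins overall but not every group — no Simpson reversal.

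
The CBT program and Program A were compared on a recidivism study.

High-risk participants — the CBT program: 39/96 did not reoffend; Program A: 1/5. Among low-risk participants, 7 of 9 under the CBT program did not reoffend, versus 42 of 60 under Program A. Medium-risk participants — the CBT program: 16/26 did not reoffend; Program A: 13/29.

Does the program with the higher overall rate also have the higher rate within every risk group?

High-risk: the CBT program 39/96 = 40.6%, Program A 1/5 = 20.0% → the CBT program
Low-risk: the CBT program 7/9 = 77.8%, Program A 42/60 = 70.0% → the CBT program
Medium-risk: the CBT program 16/26 = 61.5%, Program A 13/29 = 44.8% → the CBT program
Overall: the CBT program 62/131 = 47.3%, Program A 56/94 = 59.6% → Program A
The CBT program wins each risk group but Program A wins overall — the comparison reverses. The CBT program's participants skew toward high-risk, which has a lower base rate.

No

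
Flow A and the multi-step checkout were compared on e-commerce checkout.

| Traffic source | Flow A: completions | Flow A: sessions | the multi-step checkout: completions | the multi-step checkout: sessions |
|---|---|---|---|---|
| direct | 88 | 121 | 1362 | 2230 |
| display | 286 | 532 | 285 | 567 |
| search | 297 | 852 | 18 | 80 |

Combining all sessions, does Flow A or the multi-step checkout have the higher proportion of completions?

Direct: Flow A 88/121 = 72.7%, the multi-step checkout 1362/2230 = 61.1% → Flow A
Display: Flow A 286/532 = 53.8%, the multi-step checkout 285/567 = 50.3% → Flow A
Search: Flow A 297/852 = 34.9%, the multi-step checkout 18/80 = 22.5% → Flow A
Overall: Flow A 671/1505 = 44.6%, the multi-step checkout 1665/2877 = 57.9% → the multi-step checkout
(Flow A wins every traffic group but the multi-step checkout wins overall — Flow A's sessions skew toward the low-rate search group.)

the multi-step checkout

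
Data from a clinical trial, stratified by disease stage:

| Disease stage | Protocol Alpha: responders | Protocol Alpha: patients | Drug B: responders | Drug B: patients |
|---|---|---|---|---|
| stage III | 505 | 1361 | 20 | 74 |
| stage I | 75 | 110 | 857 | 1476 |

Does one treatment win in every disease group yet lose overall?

Stage III: Protocol Alpha 505/1361 = 37.1%, Drug B 20/74 = 27.0% → Protocol Alpha
Stage I: Protocol Alpha 75/110 = 68.2%, Drug B 857/1476 = 58.1% → Protocol Alpha
Overall: Protocol Alpha 580/1471 = 39.4%, Drug B 877/1550 = 56.6% → Drug B
Protocol Alpha wins each disease group but Drug B wins overall — the comparison reverses. Protocol Alpha's patients skew toward stage III, which has a lower base rate.

Yes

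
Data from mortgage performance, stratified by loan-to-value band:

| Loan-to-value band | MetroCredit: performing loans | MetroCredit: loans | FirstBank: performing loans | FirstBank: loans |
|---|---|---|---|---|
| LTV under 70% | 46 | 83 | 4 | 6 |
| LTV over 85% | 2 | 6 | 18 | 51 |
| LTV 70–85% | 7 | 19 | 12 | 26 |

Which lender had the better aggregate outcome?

MetroCredit

LTV under 70%: MetroCredit 46/83 = 55.4%, FirstBank 4/6 = 66.7% → FirstBank
LTV over 85%: MetroCredit 2/6 = 33.3%, FirstBank 18/51 = 35.3% → FirstBank
LTV 70–85%: MetroCredit 7/19 = 36.8%, FirstBank 12/26 = 46.2% → FirstBank
Overall: MetroCredit 55/108 = 50.9%, FirstBank 34/83 = 41.0% → MetroCredit
(FirstBank wins every loan-to-value group but MetroCredit wins overall — FirstBank's loans skew toward the low-rate LTV over 85% group.)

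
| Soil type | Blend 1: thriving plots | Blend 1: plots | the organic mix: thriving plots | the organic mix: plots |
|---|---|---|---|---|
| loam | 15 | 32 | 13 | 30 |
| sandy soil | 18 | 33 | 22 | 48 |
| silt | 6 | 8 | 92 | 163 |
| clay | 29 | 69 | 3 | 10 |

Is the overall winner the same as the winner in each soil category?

No

Loam: Blend 1 15/32 = 46.9%, the organic mix 13/30 = 43.3% → Blend 1
Sandy soil: Blend 1 18/33 = 54.5%, the organic mix 22/48 = 45.8% → Blend 1
Silt: Blend 1 6/8 = 75.0%, the organic mix 92/163 = 56.4% → Blend 1
Clay: Blend 1 29/69 = 42.0%, the organic mix 3/10 = 30.0% → Blend 1
Overall: Blend 1 68/142 = 47.9%, the organic mix 130/251 = 51.8% → the organic mix
Blend 1 wins each soil group but the organic mix wins overall — the comparison reverses. Blend 1's plots skew toward clay, which has a lower base rate.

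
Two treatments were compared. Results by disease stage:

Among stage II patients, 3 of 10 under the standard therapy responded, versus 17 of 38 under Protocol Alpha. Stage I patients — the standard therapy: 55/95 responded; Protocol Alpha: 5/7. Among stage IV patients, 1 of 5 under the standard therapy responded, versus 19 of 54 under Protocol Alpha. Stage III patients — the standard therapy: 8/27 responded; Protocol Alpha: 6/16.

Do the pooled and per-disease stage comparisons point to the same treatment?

No

Stage II: the standard therapy 3/10 = 30.0%, Protocol Alpha 17/38 = 44.7% → Protocol Alpha
Stage I: the standard therapy 55/95 = 57.9%, Protocol Alpha 5/7 = 71.4% → Protocol Alpha
Stage IV: the standard therapy 1/5 = 20.0%, Protocol Alpha 19/54 = 35.2% → Protocol Alpha
Stage III: the standard therapy 8/27 = 29.6%, Protocol Alpha 6/16 = 37.5% → Protocol Alpha
Overall: the standard therapy 67/137 = 48.9%, Protocol Alpha 47/115 = 40.9% → the standard therapy
Protocol Alpha wins each disease group but the standard therapy wins overall — the comparison reverses. Protocol Alpha's patients skew toward stage IV, which has a lower base rate.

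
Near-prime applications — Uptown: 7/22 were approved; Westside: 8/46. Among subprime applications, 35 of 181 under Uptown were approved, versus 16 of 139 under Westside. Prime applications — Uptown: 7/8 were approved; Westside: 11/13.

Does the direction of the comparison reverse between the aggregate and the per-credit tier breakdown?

No

Near-prime: Uptown 7/22 = 31.8%, Westside 8/46 = 17.4% → Uptown
Subprime: Uptown 35/181 = 19.3%, Westside 16/139 = 11.5% → Uptown
Prime: Uptown 7/8 = 87.5%, Westside 11/13 = 84.6% → Uptown
Overall: Uptown 49/211 = 23.2%, Westside 35/198 = 17.7% → Uptown
Uptown wins overall and in every credit group — no reversal.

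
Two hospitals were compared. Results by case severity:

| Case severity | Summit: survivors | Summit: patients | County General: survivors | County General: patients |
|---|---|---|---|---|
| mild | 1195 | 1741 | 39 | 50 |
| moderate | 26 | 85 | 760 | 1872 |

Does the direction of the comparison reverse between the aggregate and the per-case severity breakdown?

Yes

Mild: Summit 1195/1741 = 68.6%, County General 39/50 = 78.0% → County General
Moderate: Summit 26/85 = 30.6%, County General 760/1872 = 40.6% → County General
Overall: Summit 1221/1826 = 66.9%, County General 799/1922 = 41.6% → Summit
County General wins each case group but Summit wins overall — the comparison reverses. County General's patients skew toward moderate, which has a lower base rate.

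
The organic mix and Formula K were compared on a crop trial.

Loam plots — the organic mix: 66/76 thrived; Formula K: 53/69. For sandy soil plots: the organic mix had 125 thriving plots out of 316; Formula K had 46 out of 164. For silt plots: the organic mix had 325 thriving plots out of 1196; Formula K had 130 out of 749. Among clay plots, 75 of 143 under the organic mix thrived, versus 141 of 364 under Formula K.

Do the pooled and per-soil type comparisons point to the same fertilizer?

Yes

Loam: the organic mix 66/76 = 86.8%, Formula K 53/69 = 76.8% → the organic mix
Sandy soil: the organic mix 125/316 = 39.6%, Formula K 46/164 = 28.0% → the organic mix
Silt: the organic mix 325/1196 = 27.2%, Formula K 130/749 = 17.4% → the organic mix
Clay: the organic mix 75/143 = 52.4%, Formula K 141/364 = 38.7% → the organic mix
Overall: the organic mix 591/1731 = 34.1%, Formula K 370/1346 = 27.5% → the organic mix
The organic mix wins overall and in every soil group — no reversal.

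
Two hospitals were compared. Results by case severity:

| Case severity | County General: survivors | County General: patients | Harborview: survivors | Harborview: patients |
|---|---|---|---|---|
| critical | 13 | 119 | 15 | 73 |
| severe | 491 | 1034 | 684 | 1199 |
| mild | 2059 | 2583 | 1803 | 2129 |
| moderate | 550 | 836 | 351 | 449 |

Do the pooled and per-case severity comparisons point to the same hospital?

Critical: County General 13/119 = 10.9%, Harborview 15/73 = 20.5% → Harborview
Severe: County General 491/1034 = 47.5%, Harborview 684/1199 = 57.0% → Harborview
Mild: County General 2059/2583 = 79.7%, Harborview 1803/2129 = 84.7% → Harborview
Moderate: County General 550/836 = 65.8%, Harborview 351/449 = 78.2% → Harborview
Overall: County General 3113/4572 = 68.1%, Harborview 2853/3850 = 74.1% → Harborview
Harborview wins overall and in every case group — no reversal.

Yes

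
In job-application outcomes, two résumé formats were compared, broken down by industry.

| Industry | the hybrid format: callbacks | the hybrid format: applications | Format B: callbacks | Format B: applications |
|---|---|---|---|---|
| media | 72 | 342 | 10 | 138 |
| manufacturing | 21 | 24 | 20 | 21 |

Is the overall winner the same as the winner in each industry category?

No

Media: the hybrid format 72/342 = 21.1%, Format B 10/138 = 7.2% → the hybrid format
Manufacturing: the hybrid format 21/24 = 87.5%, Format B 20/21 = 95.2% → Format B
Overall: the hybrid format 93/366 = 25.4%, Format B 30/159 = 18.9% → the hybrid format
Neither sweeps: the hybrid format wins 1 of 2 groups, Format B wins 1. The hybrid format wins overall but not every group — no Simpson reversal.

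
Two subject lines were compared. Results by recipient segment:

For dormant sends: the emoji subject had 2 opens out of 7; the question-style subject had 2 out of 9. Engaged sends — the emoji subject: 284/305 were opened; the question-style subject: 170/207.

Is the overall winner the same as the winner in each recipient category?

Yes

Dormant: the emoji subject 2/7 = 28.6%, the question-style subject 2/9 = 22.2% → the emoji subject
Engaged: the emoji subject 284/305 = 93.1%, the question-style subject 170/207 = 82.1% → the emoji subject
Overall: the emoji subject 286/312 = 91.7%, the question-style subject 172/216 = 79.6% → the emoji subject
The emoji subject wins overall and in every recipient group — no reversal.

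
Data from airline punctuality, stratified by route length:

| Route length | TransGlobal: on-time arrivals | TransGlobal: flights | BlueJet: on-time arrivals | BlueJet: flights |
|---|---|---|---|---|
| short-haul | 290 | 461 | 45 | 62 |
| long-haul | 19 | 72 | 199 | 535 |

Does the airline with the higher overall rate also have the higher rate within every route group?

No

Short-haul: TransGlobal 290/461 = 62.9%, BlueJet 45/62 = 72.6% → BlueJet
Long-haul: TransGlobal 19/72 = 26.4%, BlueJet 199/535 = 37.2% → BlueJet
Overall: TransGlobal 309/533 = 58.0%, BlueJet 244/597 = 40.9% → TransGlobal
BlueJet wins each route group but TransGlobal wins overall — the comparison reverses. BlueJet's flights skew toward long-haul, which has a lower base rate.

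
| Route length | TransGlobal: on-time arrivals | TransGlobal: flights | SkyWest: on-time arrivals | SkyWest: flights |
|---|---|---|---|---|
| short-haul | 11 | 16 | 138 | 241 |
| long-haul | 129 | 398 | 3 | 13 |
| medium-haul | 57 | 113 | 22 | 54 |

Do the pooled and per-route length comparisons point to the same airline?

Short-haul: TransGlobal 11/16 = 68.8%, SkyWest 138/241 = 57.3% → TransGlobal
Long-haul: TransGlobal 129/398 = 32.4%, SkyWest 3/13 = 23.1% → TransGlobal
Medium-haul: TransGlobal 57/113 = 50.4%, SkyWest 22/54 = 40.7% → TransGlobal
Overall: TransGlobal 197/527 = 37.4%, SkyWest 163/308 = 52.9% → SkyWest
TransGlobal wins each route group but SkyWest wins overall — the comparison reverses. TransGlobal's flights skew toward long-haul, which has a lower base rate.

No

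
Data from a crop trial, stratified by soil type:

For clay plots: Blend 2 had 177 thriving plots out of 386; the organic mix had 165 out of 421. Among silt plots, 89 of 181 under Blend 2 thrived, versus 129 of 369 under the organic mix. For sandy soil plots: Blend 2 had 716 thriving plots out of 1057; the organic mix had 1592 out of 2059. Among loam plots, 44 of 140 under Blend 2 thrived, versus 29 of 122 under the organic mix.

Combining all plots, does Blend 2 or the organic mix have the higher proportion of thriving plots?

the organic mix

Clay: Blend 2 177/386 = 45.9%, the organic mix 165/421 = 39.2% → Blend 2
Silt: Blend 2 89/181 = 49.2%, the organic mix 129/369 = 35.0% → Blend 2
Sandy soil: Blend 2 716/1057 = 67.7%, the organic mix 1592/2059 = 77.3% → the organic mix
Loam: Blend 2 44/140 = 31.4%, the organic mix 29/122 = 23.8% → Blend 2
Overall: Blend 2 1026/1764 = 58.2%, the organic mix 1915/2971 = 64.5% → the organic mix
(Neither sweeps every soil group, but the organic mix has the higher pooled rate.)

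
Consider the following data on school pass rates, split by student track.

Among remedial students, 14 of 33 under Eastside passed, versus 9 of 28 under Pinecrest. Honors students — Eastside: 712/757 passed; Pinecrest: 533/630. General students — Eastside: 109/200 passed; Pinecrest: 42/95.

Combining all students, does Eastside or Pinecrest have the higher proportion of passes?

Eastside

Remedial: Eastside 14/33 = 42.4%, Pinecrest 9/28 = 32.1% → Eastside
Honors: Eastside 712/757 = 94.1%, Pinecrest 533/630 = 84.6% → Eastside
General: Eastside 109/200 = 54.5%, Pinecrest 42/95 = 44.2% → Eastside
Overall: Eastside 835/990 = 84.3%, Pinecrest 584/753 = 77.6% → Eastside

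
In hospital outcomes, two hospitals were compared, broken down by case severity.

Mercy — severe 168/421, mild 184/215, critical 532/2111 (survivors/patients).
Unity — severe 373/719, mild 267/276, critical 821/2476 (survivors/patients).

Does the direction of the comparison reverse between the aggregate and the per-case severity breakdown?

Severe: Mercy 168/421 = 39.9%, Unity 373/719 = 51.9% → Unity
Mild: Mercy 184/215 = 85.6%, Unity 267/276 = 96.7% → Unity
Critical: Mercy 532/2111 = 25.2%, Unity 821/2476 = 33.2% → Unity
Overall: Mercy 884/2747 = 32.2%, Unity 1461/3471 = 42.1% → Unity
Unity wins overall and in every case group — no reversal.

No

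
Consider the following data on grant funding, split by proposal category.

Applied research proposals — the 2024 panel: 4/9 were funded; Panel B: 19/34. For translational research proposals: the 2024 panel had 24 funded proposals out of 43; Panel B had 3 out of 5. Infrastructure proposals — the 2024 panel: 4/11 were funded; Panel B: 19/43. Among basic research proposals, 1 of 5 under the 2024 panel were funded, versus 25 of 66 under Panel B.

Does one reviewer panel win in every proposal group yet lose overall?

Applied research: the 2024 panel 4/9 = 44.4%, Panel B 19/34 = 55.9% → Panel B
Translational research: the 2024 panel 24/43 = 55.8%, Panel B 3/5 = 60.0% → Panel B
Infrastructure: the 2024 panel 4/11 = 36.4%, Panel B 19/43 = 44.2% → Panel B
Basic research: the 2024 panel 1/5 = 20.0%, Panel B 25/66 = 37.9% → Panel B
Overall: the 2024 panel 33/68 = 48.5%, Panel B 66/148 = 44.6% → the 2024 panel
Panel B wins each proposal group but the 2024 panel wins overall — the comparison reverses. Panel B's proposals skew toward basic research, which has a lower base rate.

Yes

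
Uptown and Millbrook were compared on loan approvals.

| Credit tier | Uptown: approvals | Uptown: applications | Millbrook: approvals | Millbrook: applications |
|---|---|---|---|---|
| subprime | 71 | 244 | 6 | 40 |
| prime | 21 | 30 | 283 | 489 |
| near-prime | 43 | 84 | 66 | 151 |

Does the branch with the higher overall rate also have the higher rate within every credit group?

No

Subprime: Uptown 71/244 = 29.1%, Millbrook 6/40 = 15.0% → Uptown
Prime: Uptown 21/30 = 70.0%, Millbrook 283/489 = 57.9% → Uptown
Near-prime: Uptown 43/84 = 51.2%, Millbrook 66/151 = 43.7% → Uptown
Overall: Uptown 135/358 = 37.7%, Millbrook 355/680 = 52.2% → Millbrook
Uptown wins each credit group but Millbrook wins overall — the comparison reverses. Uptown's applications skew toward subprime, which has a lower base rate.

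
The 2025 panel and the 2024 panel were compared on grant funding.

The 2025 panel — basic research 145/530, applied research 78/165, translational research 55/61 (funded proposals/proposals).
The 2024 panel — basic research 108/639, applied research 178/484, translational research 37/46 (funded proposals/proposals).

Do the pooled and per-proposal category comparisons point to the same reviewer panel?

Basic research: the 2025 panel 145/530 = 27.4%, the 2024 panel 108/639 = 16.9% → the 2025 panel
Applied research: the 2025 panel 78/165 = 47.3%, the 2024 panel 178/484 = 36.8% → the 2025 panel
Translational research: the 2025 panel 55/61 = 90.2%, the 2024 panel 37/46 = 80.4% → the 2025 panel
Overall: the 2025 panel 278/756 = 36.8%, the 2024 panel 323/1169 = 27.6% → the 2025 panel
The 2025 panel wins overall and in every proposal group — no reversal.

Yes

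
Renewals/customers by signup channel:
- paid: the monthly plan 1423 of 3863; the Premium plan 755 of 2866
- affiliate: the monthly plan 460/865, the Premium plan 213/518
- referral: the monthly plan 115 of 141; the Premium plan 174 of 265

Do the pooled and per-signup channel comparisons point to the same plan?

Yes

Paid: the monthly plan 1423/3863 = 36.8%, the Premium plan 755/2866 = 26.3% → the monthly plan
Affiliate: the monthly plan 460/865 = 53.2%, the Premium plan 213/518 = 41.1% → the monthly plan
Referral: the monthly plan 115/141 = 81.6%, the Premium plan 174/265 = 65.7% → the monthly plan
Overall: the monthly plan 1998/4869 = 41.0%, the Premium plan 1142/3649 = 31.3% → the monthly plan
The monthly plan wins overall and in every signup group — no reversal.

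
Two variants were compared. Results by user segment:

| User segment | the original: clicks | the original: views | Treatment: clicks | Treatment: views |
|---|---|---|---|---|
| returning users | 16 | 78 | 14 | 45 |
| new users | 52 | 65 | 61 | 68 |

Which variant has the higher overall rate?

Returning users: the original 16/78 = 20.5%, Treatment 14/45 = 31.1% → Treatment
New users: the original 52/65 = 80.0%, Treatment 61/68 = 89.7% → Treatment
Overall: the original 68/143 = 47.6%, Treatment 75/113 = 66.4% → Treatment

Treatment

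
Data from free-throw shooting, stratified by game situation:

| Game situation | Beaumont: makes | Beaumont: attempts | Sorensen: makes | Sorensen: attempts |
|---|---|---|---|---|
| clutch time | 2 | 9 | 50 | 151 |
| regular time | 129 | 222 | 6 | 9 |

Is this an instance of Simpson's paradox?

Yes

Clutch time: Beaumont 2/9 = 22.2%, Sorensen 50/151 = 33.1% → Sorensen
Regular time: Beaumont 129/222 = 58.1%, Sorensen 6/9 = 66.7% → Sorensen
Overall: Beaumont 131/231 = 56.7%, Sorensen 56/160 = 35.0% → Beaumont
Sorensen wins each game group but Beaumont wins overall — the comparison reverses. Sorensen's attempts skew toward clutch time, which has a lower base rate.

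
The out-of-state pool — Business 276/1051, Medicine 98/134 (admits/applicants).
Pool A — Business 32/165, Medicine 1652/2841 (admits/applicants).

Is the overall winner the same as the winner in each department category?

No

Business: the out-of-state pool 276/1051 = 26.3%, Pool A 32/165 = 19.4% → the out-of-state pool
Medicine: the out-of-state pool 98/134 = 73.1%, Pool A 1652/2841 = 58.1% → the out-of-state pool
Overall: the out-of-state pool 374/1185 = 31.6%, Pool A 1684/3006 = 56.0% → Pool A
The out-of-state pool wins each department group but Pool A wins overall — the comparison reverses. The out-of-state pool's applicants skew toward Business, which has a lower base rate.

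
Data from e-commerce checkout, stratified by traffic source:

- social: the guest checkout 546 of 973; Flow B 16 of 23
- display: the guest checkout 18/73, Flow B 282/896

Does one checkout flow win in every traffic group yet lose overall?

Yes

Social: the guest checkout 546/973 = 56.1%, Flow B 16/23 = 69.6% → Flow B
Display: the guest checkout 18/73 = 24.7%, Flow B 282/896 = 31.5% → Flow B
Overall: the guest checkout 564/1046 = 53.9%, Flow B 298/919 = 32.4% → the guest checkout
Flow B wins each traffic group but the guest checkout wins overall — the comparison reverses. Flow B's sessions skew toward display, which has a lower base rate.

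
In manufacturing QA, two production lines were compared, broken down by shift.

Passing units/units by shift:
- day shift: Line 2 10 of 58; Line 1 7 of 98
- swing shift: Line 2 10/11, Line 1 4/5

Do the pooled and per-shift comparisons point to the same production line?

Day shift: Line 2 10/58 = 17.2%, Line 1 7/98 = 7.1% → Line 2
Swing shift: Line 2 10/11 = 90.9%, Line 1 4/5 = 80.0% → Line 2
Overall: Line 2 20/69 = 29.0%, Line 1 11/103 = 10.7% → Line 2
Line 2 wins overall and in every shift group — no reversal.

Yes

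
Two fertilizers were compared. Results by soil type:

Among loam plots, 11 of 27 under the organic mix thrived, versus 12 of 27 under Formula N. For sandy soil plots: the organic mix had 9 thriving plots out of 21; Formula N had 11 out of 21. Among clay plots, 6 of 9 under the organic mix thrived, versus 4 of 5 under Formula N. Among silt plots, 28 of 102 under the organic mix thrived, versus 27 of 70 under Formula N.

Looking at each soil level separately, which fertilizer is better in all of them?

Loam: the organic mix 11/27 = 40.7%, Formula N 12/27 = 44.4% → Formula N
Sandy soil: the organic mix 9/21 = 42.9%, Formula N 11/21 = 52.4% → Formula N
Clay: the organic mix 6/9 = 66.7%, Formula N 4/5 = 80.0% → Formula N
Silt: the organic mix 28/102 = 27.5%, Formula N 27/70 = 38.6% → Formula N
Formula N has the higher rate in all 4 groups.

Formula N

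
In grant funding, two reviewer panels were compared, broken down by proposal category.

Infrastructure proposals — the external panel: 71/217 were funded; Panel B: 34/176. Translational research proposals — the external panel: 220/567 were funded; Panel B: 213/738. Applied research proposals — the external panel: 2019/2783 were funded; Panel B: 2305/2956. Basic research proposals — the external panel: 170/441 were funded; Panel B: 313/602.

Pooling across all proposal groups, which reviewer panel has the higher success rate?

Infrastructure: the external panel 71/217 = 32.7%, Panel B 34/176 = 19.3% → the external panel
Translational research: the external panel 220/567 = 38.8%, Panel B 213/738 = 28.9% → the external panel
Applied research: the external panel 2019/2783 = 72.5%, Panel B 2305/2956 = 78.0% → Panel B
Basic research: the external panel 170/441 = 38.5%, Panel B 313/602 = 52.0% → Panel B
Overall: the external panel 2480/4008 = 61.9%, Panel B 2865/4472 = 64.1% → Panel B
(Neither sweeps every proposal group, but Panel B has the higher pooled rate.)

Panel B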